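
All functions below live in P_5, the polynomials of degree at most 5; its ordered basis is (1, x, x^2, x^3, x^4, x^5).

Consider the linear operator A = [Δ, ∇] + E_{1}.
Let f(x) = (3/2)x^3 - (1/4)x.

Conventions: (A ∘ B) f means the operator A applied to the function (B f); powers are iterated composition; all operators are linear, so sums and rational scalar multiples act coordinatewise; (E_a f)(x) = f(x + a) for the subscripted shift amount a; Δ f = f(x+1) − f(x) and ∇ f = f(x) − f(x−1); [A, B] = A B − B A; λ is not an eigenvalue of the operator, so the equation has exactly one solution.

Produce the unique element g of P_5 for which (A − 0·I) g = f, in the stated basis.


write g with unknown coordinates in the stated basis and equate coefficients in (A − 0·I) g = f
solving from the highest basis element down gives g = (3/2)x^3 - (9/2)x^2 + (17/4)x - 5/4
check: A g = (3/2)x^3 - (1/4)x
so A g − 0·g = (3/2)x^3 - (1/4)x = f ✓

the result is g(x) = (3/2)x^3 - (9/2)x^2 + (17/4)x - 5/4


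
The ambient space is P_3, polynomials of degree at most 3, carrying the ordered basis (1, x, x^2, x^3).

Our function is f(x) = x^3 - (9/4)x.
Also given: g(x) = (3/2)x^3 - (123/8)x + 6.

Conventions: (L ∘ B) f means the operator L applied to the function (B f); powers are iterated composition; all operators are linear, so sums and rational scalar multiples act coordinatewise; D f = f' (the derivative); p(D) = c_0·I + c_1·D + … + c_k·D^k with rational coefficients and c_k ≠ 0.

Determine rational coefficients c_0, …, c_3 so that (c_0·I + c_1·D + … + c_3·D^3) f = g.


c_0 = 3/2, c_1 = 0, c_2 = -2, c_3 = 1

D^0 f = x^3 - (9/4)x
D^1 f = 3x^2 - 9/4
D^2 f = 6x
D^3 f = 6
matching coefficients of g against c_0 f + c_1 Df + … from the top degree down determines the c_i
solution: c_0 = 3/2, c_1 = 0, c_2 = -2, c_3 = 1


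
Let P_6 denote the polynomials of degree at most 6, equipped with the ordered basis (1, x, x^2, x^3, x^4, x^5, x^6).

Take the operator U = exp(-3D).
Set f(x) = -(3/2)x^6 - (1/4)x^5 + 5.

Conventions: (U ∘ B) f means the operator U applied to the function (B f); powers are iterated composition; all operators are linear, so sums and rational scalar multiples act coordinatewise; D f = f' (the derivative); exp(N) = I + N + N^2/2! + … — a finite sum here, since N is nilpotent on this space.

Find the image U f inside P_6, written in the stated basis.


order-1 term: 27x^5 + (15/4)x^4
order-2 term: -(405/2)x^4 - (45/2)x^3
order-3 term: 810x^3 + (135/2)x^2
order-4 term: -(3645/2)x^2 - (405/4)x
order-5 term: 2187x + 243/4
order-6 term: -2187/2
the series for exp(-3D) f terminates at order 6
exp(-3D) f = -(3/2)x^6 + (107/4)x^5 - (795/4)x^4 + (1575/2)x^3 - 1755x^2 + (8343/4)x - 4111/4

g(x) = -(3/2)x^6 + (107/4)x^5 - (795/4)x^4 + (1575/2)x^3 - 1755x^2 + (8343/4)x - 4111/4


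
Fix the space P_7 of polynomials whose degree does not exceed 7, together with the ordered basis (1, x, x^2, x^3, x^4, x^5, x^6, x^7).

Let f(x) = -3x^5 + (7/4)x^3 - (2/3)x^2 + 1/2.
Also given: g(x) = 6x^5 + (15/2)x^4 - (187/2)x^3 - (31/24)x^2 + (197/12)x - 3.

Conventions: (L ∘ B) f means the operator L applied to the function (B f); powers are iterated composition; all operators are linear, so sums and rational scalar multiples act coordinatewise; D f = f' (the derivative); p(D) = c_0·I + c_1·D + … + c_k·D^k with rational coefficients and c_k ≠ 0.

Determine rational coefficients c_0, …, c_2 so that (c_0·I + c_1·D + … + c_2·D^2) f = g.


c_0 = -2, c_1 = -1/2, c_2 = 3/2

D^0 f = -3x^5 + (7/4)x^3 - (2/3)x^2 + 1/2
D^1 f = -15x^4 + (21/4)x^2 - (4/3)x
D^2 f = -60x^3 + (21/2)x - 4/3
matching coefficients of g against c_0 f + c_1 Df + … from the top degree down determines the c_i
solution: c_0 = -2, c_1 = -1/2, c_2 = 3/2


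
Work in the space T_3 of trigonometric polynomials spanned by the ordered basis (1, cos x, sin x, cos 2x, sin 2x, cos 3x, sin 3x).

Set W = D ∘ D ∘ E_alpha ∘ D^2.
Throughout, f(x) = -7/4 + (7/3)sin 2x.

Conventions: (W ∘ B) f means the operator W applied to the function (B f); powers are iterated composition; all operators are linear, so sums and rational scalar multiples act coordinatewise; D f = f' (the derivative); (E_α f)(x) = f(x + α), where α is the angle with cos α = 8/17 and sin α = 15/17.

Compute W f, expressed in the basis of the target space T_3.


the image equals g(x) = (8960/289)cos 2x - (18032/867)sin 2x

D f = (14/3)cos 2x
D D f = -(28/3)sin 2x
E_alpha D^2 f = -(2240/289)cos 2x + (4508/867)sin 2x
D E_alpha D^2 f = (9016/867)cos 2x + (4480/289)sin 2x
D D E_alpha D^2 f = (8960/289)cos 2x - (18032/867)sin 2x


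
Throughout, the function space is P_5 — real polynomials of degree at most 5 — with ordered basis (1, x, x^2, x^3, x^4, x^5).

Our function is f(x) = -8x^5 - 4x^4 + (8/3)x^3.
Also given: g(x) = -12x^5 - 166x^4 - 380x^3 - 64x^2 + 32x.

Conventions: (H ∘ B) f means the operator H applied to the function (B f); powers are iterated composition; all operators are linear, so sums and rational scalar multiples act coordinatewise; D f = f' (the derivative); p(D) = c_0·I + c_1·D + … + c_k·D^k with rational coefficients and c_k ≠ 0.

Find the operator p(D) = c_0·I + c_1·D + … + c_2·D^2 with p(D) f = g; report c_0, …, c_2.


D^0 f = -8x^5 - 4x^4 + (8/3)x^3
D^1 f = -40x^4 - 16x^3 + 8x^2
D^2 f = -160x^3 - 48x^2 + 16x
matching coefficients of g against c_0 f + c_1 Df + … from the top degree down determines the c_i
solution: c_0 = 3/2, c_1 = 4, c_2 = 2

c_0 = 3/2, c_1 = 4, c_2 = 2


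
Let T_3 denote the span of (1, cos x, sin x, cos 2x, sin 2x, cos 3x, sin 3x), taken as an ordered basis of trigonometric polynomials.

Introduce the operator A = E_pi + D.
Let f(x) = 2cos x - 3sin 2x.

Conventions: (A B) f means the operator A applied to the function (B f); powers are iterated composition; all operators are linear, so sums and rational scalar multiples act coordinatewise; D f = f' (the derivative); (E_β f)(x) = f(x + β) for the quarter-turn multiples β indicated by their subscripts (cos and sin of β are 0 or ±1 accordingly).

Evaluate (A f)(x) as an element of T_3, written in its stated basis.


the image equals g(x) = -2cos x - 2sin x - 6cos 2x - 3sin 2x

E_pi f = -2cos x - 3sin 2x
D f = -2sin x - 6cos 2x
(E_pi + D) f = -2cos x - 2sin x - 6cos 2x - 3sin 2x


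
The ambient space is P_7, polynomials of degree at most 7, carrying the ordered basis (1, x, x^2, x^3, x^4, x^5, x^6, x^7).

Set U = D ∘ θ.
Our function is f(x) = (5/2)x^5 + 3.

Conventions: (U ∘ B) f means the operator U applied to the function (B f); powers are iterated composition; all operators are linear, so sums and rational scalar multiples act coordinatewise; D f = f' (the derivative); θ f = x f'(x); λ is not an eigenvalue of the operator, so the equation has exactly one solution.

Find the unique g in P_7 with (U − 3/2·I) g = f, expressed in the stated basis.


the result is g(x) = -(5/3)x^5 - (250/9)x^4 - (8000/27)x^3 - (16000/9)x^2 - (128000/27)x - 256162/81

write g with unknown coordinates in the stated basis and equate coefficients in (U − 3/2·I) g = f
solving from the highest basis element down gives g = -(5/3)x^5 - (250/9)x^4 - (8000/27)x^3 - (16000/9)x^2 - (128000/27)x - 256162/81
check: U g = -(125/3)x^4 - (4000/9)x^3 - (8000/3)x^2 - (64000/9)x - 128000/27
so U g − 3/2·g = (5/2)x^5 + 3 = f ✓


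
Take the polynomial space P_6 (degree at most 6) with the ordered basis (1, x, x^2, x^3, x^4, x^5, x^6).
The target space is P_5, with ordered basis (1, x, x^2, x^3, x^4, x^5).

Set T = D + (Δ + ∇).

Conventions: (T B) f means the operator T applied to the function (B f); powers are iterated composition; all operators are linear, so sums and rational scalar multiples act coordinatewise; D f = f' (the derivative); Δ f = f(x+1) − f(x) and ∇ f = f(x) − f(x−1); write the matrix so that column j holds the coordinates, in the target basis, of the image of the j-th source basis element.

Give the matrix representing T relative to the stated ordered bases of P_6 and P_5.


image of 1: 0
image of x: 3
image of x^2: 6x
image of x^3: 9x^2 + 2
image of x^4: 12x^3 + 8x
image of x^5: 15x^4 + 20x^2 + 2
image of x^6: 18x^5 + 40x^3 + 12x
each image's coordinates form column j of the matrix

the matrix is [[0, 3, 0, 2, 0, 2, 0]; [0, 0, 6, 0, 8, 0, 12]; [0, 0, 0, 9, 0, 20, 0]; [0, 0, 0, 0, 12, 0, 40]; [0, 0, 0, 0, 0, 15, 0]; [0, 0, 0, 0, 0, 0, 18]] (rows listed top to bottom)


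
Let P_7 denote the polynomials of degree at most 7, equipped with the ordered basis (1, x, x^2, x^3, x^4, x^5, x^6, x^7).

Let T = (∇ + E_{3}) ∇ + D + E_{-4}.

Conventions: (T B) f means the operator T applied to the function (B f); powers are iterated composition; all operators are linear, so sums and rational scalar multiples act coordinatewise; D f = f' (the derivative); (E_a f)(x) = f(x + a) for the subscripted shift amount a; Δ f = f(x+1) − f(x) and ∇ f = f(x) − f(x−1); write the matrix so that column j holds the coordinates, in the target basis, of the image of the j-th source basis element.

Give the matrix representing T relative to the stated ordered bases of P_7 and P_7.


image of 1: 1
image of x: x - 2
image of x^2: x^2 - 4x + 23
image of x^3: x^3 - 6x^2 + 69x - 51
image of x^4: x^4 - 8x^3 + 138x^2 - 204x + 335
image of x^5: x^5 - 10x^4 + 230x^3 - 510x^2 + 1675x - 843
image of x^6: x^6 - 12x^5 + 345x^4 - 1020x^3 + 5025x^2 - 5058x + 4823
image of x^7: x^7 - 14x^6 + 483x^5 - 1785x^4 + 11725x^3 - 17703x^2 + 33761x - 14451
each image's coordinates form column j of the matrix

the matrix is [[1, -2, 23, -51, 335, -843, 4823, -14451]; [0, 1, -4, 69, -204, 1675, -5058, 33761]; [0, 0, 1, -6, 138, -510, 5025, -17703]; [0, 0, 0, 1, -8, 230, -1020, 11725]; [0, 0, 0, 0, 1, -10, 345, -1785]; [0, 0, 0, 0, 0, 1, -12, 483]; [0, 0, 0, 0, 0, 0, 1, -14]; [0, 0, 0, 0, 0, 0, 0, 1]] (rows listed top to bottom)


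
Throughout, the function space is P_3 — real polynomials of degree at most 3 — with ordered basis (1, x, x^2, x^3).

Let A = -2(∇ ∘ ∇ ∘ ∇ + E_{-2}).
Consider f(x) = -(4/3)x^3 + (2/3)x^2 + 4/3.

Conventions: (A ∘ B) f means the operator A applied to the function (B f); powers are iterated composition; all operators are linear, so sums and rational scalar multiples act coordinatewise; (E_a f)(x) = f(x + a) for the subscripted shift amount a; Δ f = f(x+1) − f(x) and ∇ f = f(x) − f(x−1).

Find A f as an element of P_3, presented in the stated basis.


the result is g(x) = (8/3)x^3 - (52/3)x^2 + (112/3)x - 40/3

∇ f = -4x^2 + (16/3)x - 2
∇ ∇ f = -8x + 28/3
∇ ∇ ∇ f = -8
E_{-2} f = -(4/3)x^3 + (26/3)x^2 - (56/3)x + 44/3
(∇ ∘ ∇ ∘ ∇ + E_{-2}) f = -(4/3)x^3 + (26/3)x^2 - (56/3)x + 20/3
(-2(∇ ∘ ∇ ∘ ∇ + E_{-2})) f = (8/3)x^3 - (52/3)x^2 + (112/3)x - 40/3


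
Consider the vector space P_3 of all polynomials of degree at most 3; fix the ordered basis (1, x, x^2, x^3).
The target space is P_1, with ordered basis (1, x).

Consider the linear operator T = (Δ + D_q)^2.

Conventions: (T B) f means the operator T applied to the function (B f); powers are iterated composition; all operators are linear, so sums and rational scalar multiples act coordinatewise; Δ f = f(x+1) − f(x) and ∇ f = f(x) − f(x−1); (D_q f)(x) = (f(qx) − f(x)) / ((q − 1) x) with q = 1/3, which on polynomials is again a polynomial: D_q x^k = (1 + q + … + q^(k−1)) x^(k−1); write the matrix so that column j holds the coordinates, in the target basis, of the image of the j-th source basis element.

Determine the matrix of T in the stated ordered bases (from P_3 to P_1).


the matrix is [[0, 0, 20/3, 94/9]; [0, 0, 0, 400/27]] (rows listed top to bottom)

image of 1: 0
image of x: 0
image of x^2: 20/3
image of x^3: (400/27)x + 94/9
each image's coordinates form column j of the matrix


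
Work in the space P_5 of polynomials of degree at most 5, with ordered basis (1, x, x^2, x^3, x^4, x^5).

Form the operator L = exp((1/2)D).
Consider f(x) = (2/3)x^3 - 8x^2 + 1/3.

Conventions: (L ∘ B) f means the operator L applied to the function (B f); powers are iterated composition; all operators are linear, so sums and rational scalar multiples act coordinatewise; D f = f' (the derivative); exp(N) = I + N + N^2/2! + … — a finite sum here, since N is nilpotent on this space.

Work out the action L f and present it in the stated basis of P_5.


the image equals g(x) = (2/3)x^3 - 7x^2 - (15/2)x - 19/12

order-1 term: x^2 - 8x
order-2 term: (1/2)x - 2
order-3 term: 1/12
the series for exp((1/2)D) f terminates at order 3
exp((1/2)D) f = (2/3)x^3 - 7x^2 - (15/2)x - 19/12


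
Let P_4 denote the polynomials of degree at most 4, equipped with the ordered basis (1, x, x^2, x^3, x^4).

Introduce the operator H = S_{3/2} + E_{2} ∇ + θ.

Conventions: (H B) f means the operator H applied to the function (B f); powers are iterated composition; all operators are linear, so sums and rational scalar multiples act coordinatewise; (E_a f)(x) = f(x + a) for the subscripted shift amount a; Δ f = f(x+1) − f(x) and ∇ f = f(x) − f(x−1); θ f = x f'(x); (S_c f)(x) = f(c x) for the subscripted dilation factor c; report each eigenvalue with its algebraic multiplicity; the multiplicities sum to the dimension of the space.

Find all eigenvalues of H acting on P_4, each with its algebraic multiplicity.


image of 1: 1
image of x: (5/2)x + 1
image of x^2: (17/4)x^2 + 2x + 3
image of x^3: (51/8)x^3 + 3x^2 + 9x + 7
image of x^4: (145/16)x^4 + 4x^3 + 18x^2 + 28x + 15
the matrix is upper triangular; its diagonal is (1, 5/2, 17/4, 51/8, 145/16)
for a triangular matrix the eigenvalues are the diagonal entries, with algebraic multiplicity their repetition count

λ = 1 (multiplicity 1), λ = 5/2 (multiplicity 1), λ = 17/4 (multiplicity 1), λ = 51/8 (multiplicity 1), λ = 145/16 (multiplicity 1)


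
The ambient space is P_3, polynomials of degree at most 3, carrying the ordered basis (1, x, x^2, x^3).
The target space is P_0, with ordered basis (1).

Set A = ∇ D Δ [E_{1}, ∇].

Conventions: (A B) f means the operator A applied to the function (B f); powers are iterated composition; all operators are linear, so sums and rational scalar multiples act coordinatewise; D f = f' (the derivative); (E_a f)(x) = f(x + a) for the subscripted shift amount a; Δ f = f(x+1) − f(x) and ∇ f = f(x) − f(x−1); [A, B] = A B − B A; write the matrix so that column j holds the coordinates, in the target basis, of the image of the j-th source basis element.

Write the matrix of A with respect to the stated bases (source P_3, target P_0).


image of 1: 0
image of x: 0
image of x^2: 0
image of x^3: 0
each image's coordinates form column j of the matrix

the matrix is [[0, 0, 0, 0]] (rows listed top to bottom)


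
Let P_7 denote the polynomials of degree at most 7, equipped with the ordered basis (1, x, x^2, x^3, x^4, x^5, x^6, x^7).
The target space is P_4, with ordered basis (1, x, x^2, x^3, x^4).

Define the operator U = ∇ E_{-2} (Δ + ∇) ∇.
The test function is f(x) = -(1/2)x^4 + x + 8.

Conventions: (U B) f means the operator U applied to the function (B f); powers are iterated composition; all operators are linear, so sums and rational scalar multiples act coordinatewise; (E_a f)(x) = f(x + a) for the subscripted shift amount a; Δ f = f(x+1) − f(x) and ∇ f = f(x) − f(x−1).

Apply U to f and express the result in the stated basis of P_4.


∇ f = -2x^3 + 3x^2 - 2x + 3/2
Δ ∇ f = -6x^2 - 1
∇ ∇ f = -6x^2 + 12x - 7
(Δ + ∇) ∇ f = -12x^2 + 12x - 8
E_{-2} (Δ + ∇) ∇ f = -12x^2 + 60x - 80
∇ E_{-2} (Δ + ∇) ∇ f = -24x + 72

the result is g(x) = -24x + 72


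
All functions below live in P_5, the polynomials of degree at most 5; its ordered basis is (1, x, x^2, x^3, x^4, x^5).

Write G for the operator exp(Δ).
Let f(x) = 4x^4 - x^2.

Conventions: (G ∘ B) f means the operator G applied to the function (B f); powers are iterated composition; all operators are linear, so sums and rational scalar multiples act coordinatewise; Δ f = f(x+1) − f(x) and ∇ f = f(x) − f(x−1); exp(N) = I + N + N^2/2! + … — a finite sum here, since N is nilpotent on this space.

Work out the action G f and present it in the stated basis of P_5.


order-1 term: 16x^3 + 24x^2 + 14x + 3
order-2 term: 24x^2 + 48x + 27
order-3 term: 16x + 24
order-4 term: 4
the series for exp(Δ) f terminates at order 4
exp(Δ) f = 4x^4 + 16x^3 + 47x^2 + 78x + 58

g(x) = 4x^4 + 16x^3 + 47x^2 + 78x + 58


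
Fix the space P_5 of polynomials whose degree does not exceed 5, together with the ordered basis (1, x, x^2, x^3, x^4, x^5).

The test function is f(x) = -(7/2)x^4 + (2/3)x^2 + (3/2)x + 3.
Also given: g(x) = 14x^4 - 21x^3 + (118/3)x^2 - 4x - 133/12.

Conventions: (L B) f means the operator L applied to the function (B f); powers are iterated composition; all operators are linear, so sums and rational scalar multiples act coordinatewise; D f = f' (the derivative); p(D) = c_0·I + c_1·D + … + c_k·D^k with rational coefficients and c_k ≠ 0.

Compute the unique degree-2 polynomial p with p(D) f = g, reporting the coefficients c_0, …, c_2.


c_0 = -4, c_1 = 3/2, c_2 = -1

D^0 f = -(7/2)x^4 + (2/3)x^2 + (3/2)x + 3
D^1 f = -14x^3 + (4/3)x + 3/2
D^2 f = -42x^2 + 4/3
matching coefficients of g against c_0 f + c_1 Df + … from the top degree down determines the c_i
solution: c_0 = -4, c_1 = 3/2, c_2 = -1


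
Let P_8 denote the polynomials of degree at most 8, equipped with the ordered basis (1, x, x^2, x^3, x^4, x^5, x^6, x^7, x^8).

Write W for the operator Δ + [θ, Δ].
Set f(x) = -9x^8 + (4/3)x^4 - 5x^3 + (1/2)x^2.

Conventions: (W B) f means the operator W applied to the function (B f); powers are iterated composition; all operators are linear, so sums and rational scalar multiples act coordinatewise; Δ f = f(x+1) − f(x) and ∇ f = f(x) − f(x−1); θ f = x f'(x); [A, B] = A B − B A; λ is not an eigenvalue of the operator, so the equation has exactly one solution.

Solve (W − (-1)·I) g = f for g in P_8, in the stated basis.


write g with unknown coordinates in the stated basis and equate coefficients in (W − (-1)·I) g = f
solving from the highest basis element down gives g = -9x^8 - 252x^6 - 1008x^5 - (17006/3)x^4 - 22181x^3 - (133543/2)x^2 - (400477/3)x - 266989/2
check: W g = 252x^6 + 1008x^5 + 5670x^4 + 22176x^3 + 66772x^2 + (400477/3)x + 266989/2
so W g − (-1)·g = -9x^8 + (4/3)x^4 - 5x^3 + (1/2)x^2 = f ✓

g(x) = -9x^8 - 252x^6 - 1008x^5 - (17006/3)x^4 - 22181x^3 - (133543/2)x^2 - (400477/3)x - 266989/2


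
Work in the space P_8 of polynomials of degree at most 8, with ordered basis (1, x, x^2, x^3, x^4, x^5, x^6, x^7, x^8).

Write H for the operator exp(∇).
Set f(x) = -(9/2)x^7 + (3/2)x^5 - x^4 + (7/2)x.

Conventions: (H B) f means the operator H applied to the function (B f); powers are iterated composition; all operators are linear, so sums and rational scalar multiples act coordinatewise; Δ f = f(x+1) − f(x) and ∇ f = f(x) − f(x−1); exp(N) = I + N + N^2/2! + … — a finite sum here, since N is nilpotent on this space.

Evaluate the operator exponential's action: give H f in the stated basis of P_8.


g(x) = -(9/2)x^7 - (63/2)x^6 + (3/2)x^5 + 164x^4 - (323/2)x^3 - 204x^2 + (597/2)x - 35

order-1 term: -(63/2)x^6 + (189/2)x^5 - 150x^4 + (277/2)x^3 - (147/2)x^2 + 20x + 3/2
order-2 term: -(189/2)x^5 + (945/2)x^4 - (2175/2)x^3 + (2733/2)x^2 - 912x + 254
order-3 term: -(315/2)x^4 + 945x^3 - (4695/2)x^2 + 2786x - 1311
order-4 term: -(315/2)x^3 + 945x^2 - 2040x + 1559
order-5 term: -(189/2)x^2 + (945/2)x - 1257/2
order-6 term: -(63/2)x + 189/2
order-7 term: -9/2
the series for exp(∇) f terminates at order 7
exp(∇) f = -(9/2)x^7 - (63/2)x^6 + (3/2)x^5 + 164x^4 - (323/2)x^3 - 204x^2 + (597/2)x - 35


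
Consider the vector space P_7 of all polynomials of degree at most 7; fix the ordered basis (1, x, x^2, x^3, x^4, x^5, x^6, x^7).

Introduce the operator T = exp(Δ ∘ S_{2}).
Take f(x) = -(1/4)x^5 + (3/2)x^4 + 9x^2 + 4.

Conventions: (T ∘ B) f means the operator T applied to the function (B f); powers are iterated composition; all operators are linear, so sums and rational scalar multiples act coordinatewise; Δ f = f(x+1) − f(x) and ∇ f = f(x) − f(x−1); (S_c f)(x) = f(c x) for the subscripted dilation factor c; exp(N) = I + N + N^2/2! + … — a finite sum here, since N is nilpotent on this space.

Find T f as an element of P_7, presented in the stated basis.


order-1 term: -40x^4 + 16x^3 + 64x^2 + 128x + 52
order-2 term: -1280x^3 - 1728x^2 - 832x
order-3 term: -10240x^2 - 14848x - 6272
order-4 term: -20480x - 17664
order-5 term: -8192
the series for exp(Δ ∘ S_{2}) f terminates at order 5
exp(Δ ∘ S_{2}) f = -(1/4)x^5 - (77/2)x^4 - 1264x^3 - 11895x^2 - 36032x - 32072

the result is g(x) = -(1/4)x^5 - (77/2)x^4 - 1264x^3 - 11895x^2 - 36032x - 32072


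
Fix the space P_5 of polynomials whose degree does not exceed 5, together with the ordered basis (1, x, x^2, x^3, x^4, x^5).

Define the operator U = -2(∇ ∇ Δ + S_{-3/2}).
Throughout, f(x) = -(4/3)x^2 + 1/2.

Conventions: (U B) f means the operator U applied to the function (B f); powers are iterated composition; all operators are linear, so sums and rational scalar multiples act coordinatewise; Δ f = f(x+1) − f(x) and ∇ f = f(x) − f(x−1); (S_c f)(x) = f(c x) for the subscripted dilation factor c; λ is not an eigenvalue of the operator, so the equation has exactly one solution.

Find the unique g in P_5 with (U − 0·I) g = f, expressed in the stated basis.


the image equals g(x) = (8/27)x^2 - 1/4

write g with unknown coordinates in the stated basis and equate coefficients in (U − 0·I) g = f
solving from the highest basis element down gives g = (8/27)x^2 - 1/4
check: U g = -(4/3)x^2 + 1/2
so U g − 0·g = -(4/3)x^2 + 1/2 = f ✓


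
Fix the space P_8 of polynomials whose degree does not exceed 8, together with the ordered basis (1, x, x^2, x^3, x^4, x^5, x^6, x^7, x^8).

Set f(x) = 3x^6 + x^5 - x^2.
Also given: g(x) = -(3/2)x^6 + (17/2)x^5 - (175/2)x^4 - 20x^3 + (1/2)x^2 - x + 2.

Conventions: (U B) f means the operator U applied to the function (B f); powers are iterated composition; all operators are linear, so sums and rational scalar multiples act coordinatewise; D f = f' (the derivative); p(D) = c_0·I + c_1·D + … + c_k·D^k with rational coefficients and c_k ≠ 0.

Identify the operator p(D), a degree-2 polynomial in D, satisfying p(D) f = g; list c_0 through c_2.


p(D) = -(1/2)·I + (1/2)·D − D^2, i.e. c_0 = -1/2, c_1 = 1/2, c_2 = -1

D^0 f = 3x^6 + x^5 - x^2
D^1 f = 18x^5 + 5x^4 - 2x
D^2 f = 90x^4 + 20x^3 - 2
matching coefficients of g against c_0 f + c_1 Df + … from the top degree down determines the c_i
solution: c_0 = -1/2, c_1 = 1/2, c_2 = -1


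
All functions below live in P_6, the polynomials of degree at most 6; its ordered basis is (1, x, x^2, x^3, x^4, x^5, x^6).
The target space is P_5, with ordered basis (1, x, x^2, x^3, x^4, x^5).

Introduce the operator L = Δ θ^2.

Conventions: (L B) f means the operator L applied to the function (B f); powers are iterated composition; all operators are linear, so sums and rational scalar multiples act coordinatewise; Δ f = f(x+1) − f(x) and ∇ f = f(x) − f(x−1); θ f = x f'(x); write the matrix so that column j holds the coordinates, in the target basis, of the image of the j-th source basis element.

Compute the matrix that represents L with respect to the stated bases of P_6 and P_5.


image of 1: 0
image of x: 1
image of x^2: 8x + 4
image of x^3: 27x^2 + 27x + 9
image of x^4: 64x^3 + 96x^2 + 64x + 16
image of x^5: 125x^4 + 250x^3 + 250x^2 + 125x + 25
image of x^6: 216x^5 + 540x^4 + 720x^3 + 540x^2 + 216x + 36
each image's coordinates form column j of the matrix

the matrix is [[0, 1, 4, 9, 16, 25, 36]; [0, 0, 8, 27, 64, 125, 216]; [0, 0, 0, 27, 96, 250, 540]; [0, 0, 0, 0, 64, 250, 720]; [0, 0, 0, 0, 0, 125, 540]; [0, 0, 0, 0, 0, 0, 216]] (rows listed top to bottom)


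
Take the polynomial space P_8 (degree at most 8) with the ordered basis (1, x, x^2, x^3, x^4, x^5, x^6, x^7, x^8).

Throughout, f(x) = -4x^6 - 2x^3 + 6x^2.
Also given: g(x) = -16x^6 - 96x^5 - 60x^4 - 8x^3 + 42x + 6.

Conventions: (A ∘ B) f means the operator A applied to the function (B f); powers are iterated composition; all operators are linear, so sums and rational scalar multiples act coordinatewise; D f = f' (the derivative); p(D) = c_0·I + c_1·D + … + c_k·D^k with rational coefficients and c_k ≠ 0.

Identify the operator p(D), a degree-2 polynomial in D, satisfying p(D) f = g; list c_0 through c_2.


D^0 f = -4x^6 - 2x^3 + 6x^2
D^1 f = -24x^5 - 6x^2 + 12x
D^2 f = -120x^4 - 12x + 12
matching coefficients of g against c_0 f + c_1 Df + … from the top degree down determines the c_i
solution: c_0 = 4, c_1 = 4, c_2 = 1/2

c_0 = 4, c_1 = 4, c_2 = 1/2


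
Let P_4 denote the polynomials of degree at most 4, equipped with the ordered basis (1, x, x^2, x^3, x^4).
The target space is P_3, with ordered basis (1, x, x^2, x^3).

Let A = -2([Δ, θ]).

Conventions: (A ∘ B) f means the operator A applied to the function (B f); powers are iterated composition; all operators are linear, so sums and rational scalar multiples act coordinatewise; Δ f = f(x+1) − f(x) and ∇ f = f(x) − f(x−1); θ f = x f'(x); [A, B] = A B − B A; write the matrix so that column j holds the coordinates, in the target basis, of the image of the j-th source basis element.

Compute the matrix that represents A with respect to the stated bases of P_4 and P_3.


the matrix is [[0, -2, -4, -6, -8]; [0, 0, -4, -12, -24]; [0, 0, 0, -6, -24]; [0, 0, 0, 0, -8]] (rows listed top to bottom)

image of 1: 0
image of x: -2
image of x^2: -4x - 4
image of x^3: -6x^2 - 12x - 6
image of x^4: -8x^3 - 24x^2 - 24x - 8
each image's coordinates form column j of the matrix


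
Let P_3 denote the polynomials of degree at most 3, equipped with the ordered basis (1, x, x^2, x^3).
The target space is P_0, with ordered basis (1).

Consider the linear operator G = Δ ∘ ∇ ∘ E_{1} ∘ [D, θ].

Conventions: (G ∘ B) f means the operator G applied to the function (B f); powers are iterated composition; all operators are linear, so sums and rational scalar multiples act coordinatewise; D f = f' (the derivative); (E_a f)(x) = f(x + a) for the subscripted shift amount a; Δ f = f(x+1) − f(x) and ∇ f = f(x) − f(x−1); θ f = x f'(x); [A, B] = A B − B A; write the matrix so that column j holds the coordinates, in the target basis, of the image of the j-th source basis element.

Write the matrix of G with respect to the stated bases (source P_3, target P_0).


the matrix is [[0, 0, 0, 6]] (rows listed top to bottom)

image of 1: 0
image of x: 0
image of x^2: 0
image of x^3: 6
each image's coordinates form column j of the matrix


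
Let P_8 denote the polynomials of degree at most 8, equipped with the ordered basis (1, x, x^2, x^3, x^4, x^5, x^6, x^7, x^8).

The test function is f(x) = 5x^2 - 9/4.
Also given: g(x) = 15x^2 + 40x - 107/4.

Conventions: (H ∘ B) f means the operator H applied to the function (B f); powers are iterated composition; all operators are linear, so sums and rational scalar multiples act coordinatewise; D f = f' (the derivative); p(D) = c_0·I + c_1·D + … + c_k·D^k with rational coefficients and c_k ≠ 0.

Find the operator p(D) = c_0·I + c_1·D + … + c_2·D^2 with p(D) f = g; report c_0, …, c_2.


D^0 f = 5x^2 - 9/4
D^1 f = 10x
D^2 f = 10
matching coefficients of g against c_0 f + c_1 Df + … from the top degree down determines the c_i
solution: c_0 = 3, c_1 = 4, c_2 = -2

p(D) = 3·I + 4·D − 2·D^2, i.e. c_0 = 3, c_1 = 4, c_2 = -2


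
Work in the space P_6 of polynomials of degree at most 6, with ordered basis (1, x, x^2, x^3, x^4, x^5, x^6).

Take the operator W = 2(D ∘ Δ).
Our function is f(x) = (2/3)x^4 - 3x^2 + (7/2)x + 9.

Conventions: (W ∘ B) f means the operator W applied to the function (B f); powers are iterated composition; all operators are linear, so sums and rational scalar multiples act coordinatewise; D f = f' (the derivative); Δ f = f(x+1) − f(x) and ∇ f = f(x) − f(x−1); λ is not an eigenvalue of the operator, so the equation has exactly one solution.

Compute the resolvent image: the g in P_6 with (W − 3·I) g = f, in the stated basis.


the image equals g(x) = -(2/9)x^4 - (7/9)x^2 - (53/18)x - 125/27

write g with unknown coordinates in the stated basis and equate coefficients in (W − 3·I) g = f
solving from the highest basis element down gives g = -(2/9)x^4 - (7/9)x^2 - (53/18)x - 125/27
check: W g = -(16/3)x^2 - (16/3)x - 44/9
so W g − 3·g = (2/3)x^4 - 3x^2 + (7/2)x + 9 = f ✓


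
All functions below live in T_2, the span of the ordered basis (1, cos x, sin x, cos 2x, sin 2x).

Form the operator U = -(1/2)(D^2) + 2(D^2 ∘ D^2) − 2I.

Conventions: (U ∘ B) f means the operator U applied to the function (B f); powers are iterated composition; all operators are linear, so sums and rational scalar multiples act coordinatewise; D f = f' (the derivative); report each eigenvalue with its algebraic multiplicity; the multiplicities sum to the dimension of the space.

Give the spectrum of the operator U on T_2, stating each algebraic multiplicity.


λ = -2 (multiplicity 1), λ = 1/2 (multiplicity 2), λ = 32 (multiplicity 2)

image of 1: -2
image of cos x: (1/2)cos x
image of sin x: (1/2)sin x
image of cos 2x: 32cos 2x
image of sin 2x: 32sin 2x
the matrix is diagonal; its diagonal is (-2, 1/2, 1/2, 32, 32)
for a triangular matrix the eigenvalues are the diagonal entries, with algebraic multiplicity their repetition count


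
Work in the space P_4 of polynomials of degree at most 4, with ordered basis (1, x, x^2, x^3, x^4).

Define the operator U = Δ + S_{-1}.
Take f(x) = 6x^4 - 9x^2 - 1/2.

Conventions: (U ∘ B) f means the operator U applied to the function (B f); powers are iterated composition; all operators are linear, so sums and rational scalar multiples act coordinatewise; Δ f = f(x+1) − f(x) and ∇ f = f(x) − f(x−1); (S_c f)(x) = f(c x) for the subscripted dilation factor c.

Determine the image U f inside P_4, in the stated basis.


g(x) = 6x^4 + 24x^3 + 27x^2 + 6x - 7/2

Δ f = 24x^3 + 36x^2 + 6x - 3
S_{-1} f = 6x^4 - 9x^2 - 1/2
(Δ + S_{-1}) f = 6x^4 + 24x^3 + 27x^2 + 6x - 7/2


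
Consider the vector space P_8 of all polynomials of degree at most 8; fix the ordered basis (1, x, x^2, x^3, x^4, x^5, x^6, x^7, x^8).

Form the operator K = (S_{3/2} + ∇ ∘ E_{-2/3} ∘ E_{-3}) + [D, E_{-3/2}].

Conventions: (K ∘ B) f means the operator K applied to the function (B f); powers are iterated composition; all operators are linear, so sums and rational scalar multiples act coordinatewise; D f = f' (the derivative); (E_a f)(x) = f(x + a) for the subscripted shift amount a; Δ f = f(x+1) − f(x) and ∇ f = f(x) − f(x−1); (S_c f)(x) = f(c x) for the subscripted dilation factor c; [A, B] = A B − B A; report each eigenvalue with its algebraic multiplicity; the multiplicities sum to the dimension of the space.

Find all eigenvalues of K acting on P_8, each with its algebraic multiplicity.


image of 1: 1
image of x: (3/2)x + 1
image of x^2: (9/4)x^2 + 2x - 25/3
image of x^3: (27/8)x^3 + 3x^2 - 25x + 157/3
image of x^4: (81/16)x^4 + 4x^3 - 50x^2 + (628/3)x - 7925/27
image of x^5: (243/32)x^5 + 5x^4 - (250/3)x^3 + (1570/3)x^2 - (39625/27)x + 125591/81
image of x^6: (729/64)x^6 + 6x^5 - 125x^4 + (3140/3)x^3 - (39625/9)x^2 + (251182/27)x - 639775/81
image of x^7: (2187/128)x^7 + 7x^6 - 175x^5 + (5495/3)x^4 - (277375/27)x^3 + (879137/27)x^2 - (4478425/81)x + 28642111/729
image of x^8: (6561/256)x^8 + 8x^7 - (700/3)x^6 + (8792/3)x^5 - (554750/27)x^4 + (7033096/81)x^3 - (17913700/81)x^2 + (229136888/729)x - 420476725/2187
the matrix is upper triangular; its diagonal is (1, 3/2, 9/4, 27/8, 81/16, 243/32, 729/64, 2187/128, 6561/256)
for a triangular matrix the eigenvalues are the diagonal entries, with algebraic multiplicity their repetition count

λ = 1 (multiplicity 1), λ = 3/2 (multiplicity 1), λ = 9/4 (multiplicity 1), λ = 27/8 (multiplicity 1), λ = 81/16 (multiplicity 1), λ = 243/32 (multiplicity 1), λ = 729/64 (multiplicity 1), λ = 2187/128 (multiplicity 1), λ = 6561/256 (multiplicity 1)


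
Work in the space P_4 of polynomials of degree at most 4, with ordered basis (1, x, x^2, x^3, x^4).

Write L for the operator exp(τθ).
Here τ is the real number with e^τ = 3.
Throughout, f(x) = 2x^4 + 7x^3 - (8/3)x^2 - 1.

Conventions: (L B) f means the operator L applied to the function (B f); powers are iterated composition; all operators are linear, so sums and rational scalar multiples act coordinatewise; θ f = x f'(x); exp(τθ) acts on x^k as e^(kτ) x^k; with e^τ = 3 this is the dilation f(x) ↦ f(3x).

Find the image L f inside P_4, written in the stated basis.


exp(τθ) x^k = e^(kτ) x^k; with e^τ = 3 this sends x^k to 3^k x^k
x^2 ↦ 9 x^2
x^3 ↦ 27 x^3
x^4 ↦ 81 x^4
applying this coordinatewise to f: exp(τθ) f = 162x^4 + 189x^3 - 24x^2 - 1

the result is g(x) = 162x^4 + 189x^3 - 24x^2 - 1


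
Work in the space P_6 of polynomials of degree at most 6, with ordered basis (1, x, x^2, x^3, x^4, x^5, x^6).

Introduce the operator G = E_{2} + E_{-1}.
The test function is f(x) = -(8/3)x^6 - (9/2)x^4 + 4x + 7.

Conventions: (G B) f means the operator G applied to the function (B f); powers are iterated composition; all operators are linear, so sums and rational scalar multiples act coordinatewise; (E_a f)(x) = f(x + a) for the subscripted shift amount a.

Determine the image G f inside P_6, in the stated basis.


g(x) = -(16/3)x^6 - 16x^5 - 209x^4 - (1174/3)x^3 - 815x^2 - 614x - 1391/6

E_{2} f = -(8/3)x^6 - 32x^5 - (329/2)x^4 - (1388/3)x^3 - 748x^2 - 652x - 683/3
E_{-1} f = -(8/3)x^6 + 16x^5 - (89/2)x^4 + (214/3)x^3 - 67x^2 + 38x - 25/6
(E_{2} + E_{-1}) f = -(16/3)x^6 - 16x^5 - 209x^4 - (1174/3)x^3 - 815x^2 - 614x - 1391/6


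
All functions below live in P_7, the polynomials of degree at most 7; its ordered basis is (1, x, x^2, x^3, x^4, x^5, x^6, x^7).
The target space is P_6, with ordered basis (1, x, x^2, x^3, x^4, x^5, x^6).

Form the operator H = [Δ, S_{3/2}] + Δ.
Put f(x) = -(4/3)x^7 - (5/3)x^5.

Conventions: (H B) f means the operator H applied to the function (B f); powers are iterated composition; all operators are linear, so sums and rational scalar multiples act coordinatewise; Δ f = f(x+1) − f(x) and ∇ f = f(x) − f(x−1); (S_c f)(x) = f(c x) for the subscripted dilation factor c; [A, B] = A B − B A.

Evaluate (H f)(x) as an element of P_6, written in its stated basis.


the result is g(x) = -(5999/96)x^6 - (9401/32)x^5 - (10195/16)x^4 - (74255/96)x^3 - (52717/96)x^2 - (2567/12)x - 567/16

S_{3/2} f = -(729/32)x^7 - (405/32)x^5
Δ S_{3/2} f = -(5103/32)x^6 - (15309/32)x^5 - (6885/8)x^4 - (29565/32)x^3 - (19359/32)x^2 - (891/4)x - 567/16
Δ f = -(28/3)x^6 - 28x^5 - 55x^4 - (190/3)x^3 - (134/3)x^2 - (53/3)x - 3
S_{3/2} Δ f = -(1701/16)x^6 - (1701/8)x^5 - (4455/16)x^4 - (855/4)x^3 - (201/2)x^2 - (53/2)x - 3
[Δ, S_{3/2}] f = -(1701/32)x^6 - (8505/32)x^5 - (9315/16)x^4 - (22725/32)x^3 - (16143/32)x^2 - (785/4)x - 519/16
Δ f = -(28/3)x^6 - 28x^5 - 55x^4 - (190/3)x^3 - (134/3)x^2 - (53/3)x - 3
([Δ, S_{3/2}] + Δ) f = -(5999/96)x^6 - (9401/32)x^5 - (10195/16)x^4 - (74255/96)x^3 - (52717/96)x^2 - (2567/12)x - 567/16


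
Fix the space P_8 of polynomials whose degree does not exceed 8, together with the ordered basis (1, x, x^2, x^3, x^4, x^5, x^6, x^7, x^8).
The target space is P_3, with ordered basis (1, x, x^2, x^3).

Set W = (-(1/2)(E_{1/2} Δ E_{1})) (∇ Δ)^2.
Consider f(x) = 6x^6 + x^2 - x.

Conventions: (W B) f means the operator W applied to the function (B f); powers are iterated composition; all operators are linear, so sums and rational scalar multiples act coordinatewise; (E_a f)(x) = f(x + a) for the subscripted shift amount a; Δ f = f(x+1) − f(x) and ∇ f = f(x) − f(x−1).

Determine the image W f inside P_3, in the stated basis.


the image equals g(x) = -2160x - 4320

Δ f = 36x^5 + 90x^4 + 120x^3 + 90x^2 + 38x + 6
∇ Δ f = 180x^4 + 180x^2 + 14
Δ (∇ Δ) f = 720x^3 + 1080x^2 + 1080x + 360
∇ Δ (∇ Δ) f = 2160x^2 + 720
E_{1} (∇ Δ)^2 f = 2160x^2 + 4320x + 2880
Δ E_{1} (∇ Δ)^2 f = 4320x + 6480
E_{1/2} Δ E_{1} (∇ Δ)^2 f = 4320x + 8640
(-(1/2)(E_{1/2} Δ E_{1})) (∇ Δ)^2 f = -2160x - 4320


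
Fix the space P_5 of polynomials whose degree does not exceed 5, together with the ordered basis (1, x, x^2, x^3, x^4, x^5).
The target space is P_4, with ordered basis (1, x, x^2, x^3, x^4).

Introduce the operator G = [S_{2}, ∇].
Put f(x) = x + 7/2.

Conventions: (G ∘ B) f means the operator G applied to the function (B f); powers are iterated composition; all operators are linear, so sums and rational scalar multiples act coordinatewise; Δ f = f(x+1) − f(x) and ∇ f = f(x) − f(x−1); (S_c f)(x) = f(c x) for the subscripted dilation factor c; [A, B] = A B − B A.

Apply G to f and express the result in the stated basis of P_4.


the result is g(x) = -1

∇ f = 1
S_{2} ∇ f = 1
S_{2} f = 2x + 7/2
∇ S_{2} f = 2
[S_{2}, ∇] f = -1


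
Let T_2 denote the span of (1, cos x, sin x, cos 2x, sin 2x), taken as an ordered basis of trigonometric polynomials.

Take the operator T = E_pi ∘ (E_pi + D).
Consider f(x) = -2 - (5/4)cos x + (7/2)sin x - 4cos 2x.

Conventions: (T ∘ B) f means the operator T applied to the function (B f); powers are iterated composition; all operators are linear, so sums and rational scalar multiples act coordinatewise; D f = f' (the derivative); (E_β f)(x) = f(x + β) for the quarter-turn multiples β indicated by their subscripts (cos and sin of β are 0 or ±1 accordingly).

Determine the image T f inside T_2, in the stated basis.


E_pi f = -2 + (5/4)cos x - (7/2)sin x - 4cos 2x
D f = (7/2)cos x + (5/4)sin x + 8sin 2x
(E_pi + D) f = -2 + (19/4)cos x - (9/4)sin x - 4cos 2x + 8sin 2x
E_pi (E_pi + D) f = -2 - (19/4)cos x + (9/4)sin x - 4cos 2x + 8sin 2x

the image equals g(x) = -2 - (19/4)cos x + (9/4)sin x - 4cos 2x + 8sin 2x


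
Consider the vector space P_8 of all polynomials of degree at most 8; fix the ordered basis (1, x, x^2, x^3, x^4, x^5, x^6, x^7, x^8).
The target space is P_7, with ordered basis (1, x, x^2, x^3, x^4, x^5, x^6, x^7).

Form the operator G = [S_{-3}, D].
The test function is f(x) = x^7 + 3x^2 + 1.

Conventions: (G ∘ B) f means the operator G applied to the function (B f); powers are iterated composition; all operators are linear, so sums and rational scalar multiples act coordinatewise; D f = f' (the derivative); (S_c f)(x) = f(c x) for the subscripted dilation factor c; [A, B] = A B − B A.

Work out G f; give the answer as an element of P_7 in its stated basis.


D f = 7x^6 + 6x
S_{-3} D f = 5103x^6 - 18x
S_{-3} f = -2187x^7 + 27x^2 + 1
D S_{-3} f = -15309x^6 + 54x
[S_{-3}, D] f = 20412x^6 - 72x

the result is g(x) = 20412x^6 - 72x


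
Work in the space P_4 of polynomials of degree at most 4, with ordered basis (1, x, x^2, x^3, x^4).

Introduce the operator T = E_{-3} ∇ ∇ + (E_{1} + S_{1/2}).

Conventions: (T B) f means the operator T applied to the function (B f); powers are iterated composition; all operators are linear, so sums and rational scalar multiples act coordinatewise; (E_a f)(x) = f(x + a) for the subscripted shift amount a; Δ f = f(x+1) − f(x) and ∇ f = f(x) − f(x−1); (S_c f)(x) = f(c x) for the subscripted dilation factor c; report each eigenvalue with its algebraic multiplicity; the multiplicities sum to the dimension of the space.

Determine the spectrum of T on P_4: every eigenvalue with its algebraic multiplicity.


λ = 17/16 (multiplicity 1), λ = 9/8 (multiplicity 1), λ = 5/4 (multiplicity 1), λ = 3/2 (multiplicity 1), λ = 2 (multiplicity 1)

image of 1: 2
image of x: (3/2)x + 1
image of x^2: (5/4)x^2 + 2x + 3
image of x^3: (9/8)x^3 + 3x^2 + 9x - 23
image of x^4: (17/16)x^4 + 4x^3 + 18x^2 - 92x + 195
the matrix is upper triangular; its diagonal is (2, 3/2, 5/4, 9/8, 17/16)
for a triangular matrix the eigenvalues are the diagonal entries, with algebraic multiplicity their repetition count


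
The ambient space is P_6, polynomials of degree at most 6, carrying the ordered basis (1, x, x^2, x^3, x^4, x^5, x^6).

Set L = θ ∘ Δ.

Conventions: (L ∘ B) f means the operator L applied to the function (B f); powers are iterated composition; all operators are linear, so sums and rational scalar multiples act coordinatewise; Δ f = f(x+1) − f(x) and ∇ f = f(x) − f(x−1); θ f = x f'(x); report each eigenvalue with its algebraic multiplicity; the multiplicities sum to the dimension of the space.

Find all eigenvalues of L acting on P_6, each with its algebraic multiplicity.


λ = 0 (multiplicity 7)

image of 1: 0
image of x: 0
image of x^2: 2x
image of x^3: 6x^2 + 3x
image of x^4: 12x^3 + 12x^2 + 4x
image of x^5: 20x^4 + 30x^3 + 20x^2 + 5x
image of x^6: 30x^5 + 60x^4 + 60x^3 + 30x^2 + 6x
the matrix is upper triangular; its diagonal is (0, 0, 0, 0, 0, 0, 0)
for a triangular matrix the eigenvalues are the diagonal entries, with algebraic multiplicity their repetition count
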